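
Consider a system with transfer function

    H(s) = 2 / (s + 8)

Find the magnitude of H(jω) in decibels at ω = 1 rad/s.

|H(j1)|_dB ≈ -12.1 dB

Substitute s = j1: numerator = 2, denominator = 8 + j1.
|H(j1)| = |2| / |8 + j1| = 2 / 8.0623 ≈ 0.2481.
In decibels: 20·log₁₀(0.2481) ≈ -12.1 dB.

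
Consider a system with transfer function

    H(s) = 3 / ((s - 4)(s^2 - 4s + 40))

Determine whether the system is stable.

unstable

The poles can be read from the denominator factors: s = 4, 2 ± 6j.
Since the pole(s) at s = 4, 2 ± 6j lie in the right half-plane, the system is unstable.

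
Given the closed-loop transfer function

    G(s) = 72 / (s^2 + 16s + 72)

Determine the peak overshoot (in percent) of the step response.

%OS ≈ 0.0138%

Comparing s^2 + 16s + 72 to s^2 + 2ζωₙs + ωₙ²: ωₙ = √72 ≈ 8.485 rad/s and ζ = 16/(2·√72) ≈ 0.9428.
%OS = 100·exp(−πζ/√(1−ζ²)) = 100·exp(−π·0.9428/√(1−0.9428²)) ≈ 0.0138%.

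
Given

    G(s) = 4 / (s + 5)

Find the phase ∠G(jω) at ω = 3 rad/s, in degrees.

At s = j3: numerator = 4, denominator = 5 + j3.
∠G = ∠num − ∠den = 0° − (30.964°) = -30.96°.

∠G(j3) ≈ -30.96°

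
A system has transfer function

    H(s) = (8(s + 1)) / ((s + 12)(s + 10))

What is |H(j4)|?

|H(j4)| ≈ 0.2421

Substitute s = j4: numerator = 8 + j32, denominator = 104 + j88.
|H(j4)| = |8 + j32| / |104 + j88| = 32.985 / 136.24 ≈ 0.2421.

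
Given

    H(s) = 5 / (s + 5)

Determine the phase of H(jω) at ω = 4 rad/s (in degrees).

∠H(j4) ≈ -38.66°

At s = j4: numerator = 5, denominator = 5 + j4.
∠H = ∠num − ∠den = 0° − (38.660°) = -38.66°.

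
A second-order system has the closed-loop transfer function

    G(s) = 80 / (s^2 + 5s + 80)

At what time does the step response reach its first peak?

t_p ≈ 0.3658 s

Comparing s^2 + 5s + 80 to s^2 + 2ζωₙs + ωₙ²: ωₙ = √80 ≈ 8.944 rad/s and ζ = 5/(2·√80) ≈ 0.2795.
ζωₙ = 5/2 = 2.5, so ω_d = ωₙ√(1−ζ²) = √(ωₙ² − (ζωₙ)²) = √(80 − 2.5²) = √73.75 ≈ 8.588 rad/s.
t_p = π/ω_d = π/8.588 ≈ 0.3658 s.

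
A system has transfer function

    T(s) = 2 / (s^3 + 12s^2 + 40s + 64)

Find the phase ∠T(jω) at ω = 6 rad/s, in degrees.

∠T(j6) ≈ -176.3°

At s = j6: numerator = 2, denominator = -368 + j24.
∠T = ∠num − ∠den = 0° − (176.27°) = -176.3°.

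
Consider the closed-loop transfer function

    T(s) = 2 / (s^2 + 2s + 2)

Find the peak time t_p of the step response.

Comparing s^2 + 2s + 2 to s^2 + 2ζωₙs + ωₙ²: ωₙ = √2 ≈ 1.414 rad/s and ζ = 2/(2·√2) ≈ 0.7071.
ζωₙ = 2/2 = 1, so ω_d = ωₙ√(1−ζ²) = √(ωₙ² − (ζωₙ)²) = √(2 − 1²) = √1 = 1 rad/s.
t_p = π/ω_d = π/1 ≈ 3.142 s.

t_p ≈ 3.142 s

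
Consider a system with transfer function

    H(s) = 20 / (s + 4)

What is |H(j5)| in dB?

Substitute s = j5: numerator = 20, denominator = 4 + j5.
|H(j5)| = |20| / |4 + j5| = 20 / 6.4031 ≈ 3.123.
In decibels: 20·log₁₀(3.123) ≈ 9.89 dB.

|H(j5)|_dB ≈ 9.89 dB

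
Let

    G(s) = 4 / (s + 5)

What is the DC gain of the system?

G(0) = 4/5 ≈ 0.8000

Set s = 0: G(0) = (4) / (5) = 4/5.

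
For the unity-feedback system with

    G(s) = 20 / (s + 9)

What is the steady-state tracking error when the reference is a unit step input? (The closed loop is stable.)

e_ss = 0.3103

G(s) has no poles at the origin.
This is a Type 0 system. Kp = lim_{s→0} G(s) = 20/9.
e_ss = 1/(1 + Kp) = 1/(1 + 20/9) = 9/29 ≈ 0.3103.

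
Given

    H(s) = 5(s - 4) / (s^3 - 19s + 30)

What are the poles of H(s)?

s = 2, -5, 3

The poles are the roots of the denominator s^3 - 19s + 30 = 0.
Trying s = 2: the polynomial evaluates to 0, so (s - 2) is a factor.
Dividing out leaves s^2 + 2s - 15 = 0.
Factoring the quadratic: (s + 5)(s - 3) = 0.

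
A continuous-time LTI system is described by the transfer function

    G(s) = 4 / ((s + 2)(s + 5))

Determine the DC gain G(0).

G(0) = 2/5 ≈ 0.4000

At s = 0 each factor (s + a) contributes a and each (s^2 + bs + c) contributes c.
G(0) = 4·1 / ((2) · (5)) = 4/10 = 2/5.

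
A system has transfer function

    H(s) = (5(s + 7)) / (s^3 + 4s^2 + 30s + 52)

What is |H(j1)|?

Substitute s = j1: numerator = 35 + j5, denominator = 48 + j29.
|H(j1)| = |35 + j5| / |48 + j29| = 35.355 / 56.080 ≈ 0.6304.

|H(j1)| ≈ 0.6304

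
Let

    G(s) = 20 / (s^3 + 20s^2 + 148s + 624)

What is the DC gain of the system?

G(0) = 5/156 ≈ 0.03205

Set s = 0: G(0) = (20) / (624) = 5/156.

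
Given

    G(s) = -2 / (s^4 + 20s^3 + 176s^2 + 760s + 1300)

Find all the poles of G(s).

The poles are the roots of the denominator s^4 + 20s^3 + 176s^2 + 760s + 1300 = 0.
No real roots exist; factor into two real quadratics: (s^2 + 10s + 50)(s^2 + 10s + 26) = 0.
Each quadratic gives a conjugate pair via the quadratic formula.

s = -5 + 5j, -5 - 5j, -5 + j, -5 - j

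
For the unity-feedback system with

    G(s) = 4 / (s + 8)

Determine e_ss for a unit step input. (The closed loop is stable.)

e_ss = 0.6667

G(s) has no poles at the origin.
This is a Type 0 system. Kp = lim_{s→0} G(s) = 4/8 = 1/2.
e_ss = 1/(1 + Kp) = 1/(1 + 1/2) = 2/3 ≈ 0.6667.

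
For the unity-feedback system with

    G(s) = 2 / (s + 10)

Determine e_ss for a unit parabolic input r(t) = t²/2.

G(s) has no poles at the origin.
This is a Type 0 system; Ka = lim_{s→0} s^2·G(s) = 0, so the steady-state error for a parabola input is infinite.

e_ss = ∞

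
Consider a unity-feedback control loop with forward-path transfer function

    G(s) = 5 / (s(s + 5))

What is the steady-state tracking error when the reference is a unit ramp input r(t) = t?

G(s) has one pole at the origin.
This is a Type 1 system. Kv = lim_{s→0} s·G(s) = 5/5 = 1.
e_ss = 1/Kv = 1/(1) = 1.

e_ss = 1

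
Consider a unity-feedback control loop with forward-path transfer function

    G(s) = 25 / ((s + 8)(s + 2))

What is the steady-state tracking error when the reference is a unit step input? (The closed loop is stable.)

e_ss = 0.3902

G(s) has no poles at the origin.
This is a Type 0 system. Kp = lim_{s→0} G(s) = 25/16.
e_ss = 1/(1 + Kp) = 1/(1 + 25/16) = 16/41 ≈ 0.3902.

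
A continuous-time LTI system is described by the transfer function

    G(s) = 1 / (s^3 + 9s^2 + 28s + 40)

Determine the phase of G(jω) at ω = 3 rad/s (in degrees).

At s = j3: numerator = 1, denominator = -41 + j57.
∠G = ∠num − ∠den = 0° − (125.73°) = -125.7°.

∠G(j3) ≈ -125.7°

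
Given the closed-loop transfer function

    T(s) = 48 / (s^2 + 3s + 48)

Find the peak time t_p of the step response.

Comparing s^2 + 3s + 48 to s^2 + 2ζωₙs + ωₙ²: ωₙ = √48 ≈ 6.928 rad/s and ζ = 3/(2·√48) ≈ 0.2165.
ζωₙ = 3/2 = 1.5, so ω_d = ωₙ√(1−ζ²) = √(ωₙ² − (ζωₙ)²) = √(48 − 1.5²) = √45.75 ≈ 6.764 rad/s.
t_p = π/ω_d = π/6.764 ≈ 0.4645 s.

t_p ≈ 0.4645 s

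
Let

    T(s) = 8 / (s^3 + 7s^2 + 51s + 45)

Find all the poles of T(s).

The poles are the roots of the denominator s^3 + 7s^2 + 51s + 45 = 0.
Trying s = -1: the polynomial evaluates to 0, so (s + 1) is a factor.
Dividing out leaves s^2 + 6s + 45 = 0.
The quadratic formula then gives s = -3 ± 6j.

s = -3 + 6j, -3 - 6j, -1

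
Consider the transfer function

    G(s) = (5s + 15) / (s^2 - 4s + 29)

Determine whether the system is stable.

unstable

The denominator s^2 - 4s + 29 factors as (s^2 - 4s + 29), giving poles at s = 2 ± 5j.
Since the pole(s) at s = 2 + 5j, 2 - 5j lie in the right half-plane, the system is unstable.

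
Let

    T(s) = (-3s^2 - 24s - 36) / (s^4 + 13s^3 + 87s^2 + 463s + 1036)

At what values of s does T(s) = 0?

s = -2, -6

Set the numerator to zero: -3s^2 - 24s - 36 = 0, i.e. -3·(s^2 + 8s + 12) = 0.
Factoring: (s + 2)(s + 6) = 0.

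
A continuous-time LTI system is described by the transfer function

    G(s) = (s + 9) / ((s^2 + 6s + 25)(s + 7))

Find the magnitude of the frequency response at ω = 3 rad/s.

|G(j3)| ≈ 0.05172

Substitute s = j3: numerator = 9 + j3, denominator = 58 + j174.
|G(j3)| = |9 + j3| / |58 + j174| = 9.4868 / 183.41 ≈ 0.05172.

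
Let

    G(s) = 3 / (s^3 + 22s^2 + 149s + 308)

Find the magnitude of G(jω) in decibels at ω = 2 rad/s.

Substitute s = j2: numerator = 3, denominator = 220 + j290.
|G(j2)| = |3| / |220 + j290| = 3 / 364.01 ≈ 0.008242.
In decibels: 20·log₁₀(0.008242) ≈ -41.7 dB.

|G(j2)|_dB ≈ -41.7 dB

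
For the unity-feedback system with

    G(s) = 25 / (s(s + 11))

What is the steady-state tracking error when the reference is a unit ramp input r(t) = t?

e_ss = 0.4400

G(s) has one pole at the origin.
This is a Type 1 system. Kv = lim_{s→0} s·G(s) = 25/11.
e_ss = 1/Kv = 1/(25/11) = 11/25 ≈ 0.4400.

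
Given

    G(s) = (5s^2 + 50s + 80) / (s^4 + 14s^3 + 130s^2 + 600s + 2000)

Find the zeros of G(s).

s = -2, -8

Set the numerator to zero: 5s^2 + 50s + 80 = 0, i.e. 5·(s^2 + 10s + 16) = 0.
Factoring: (s + 2)(s + 8) = 0.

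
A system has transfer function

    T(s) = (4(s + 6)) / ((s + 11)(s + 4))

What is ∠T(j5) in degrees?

∠T(j5) ≈ -35.98°

At s = j5: numerator = 24 + j20, denominator = 19 + j75.
∠T = ∠num − ∠den = 39.806° − (75.784°) = -35.98°.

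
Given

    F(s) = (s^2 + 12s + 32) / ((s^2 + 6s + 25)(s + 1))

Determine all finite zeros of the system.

s = -8, -4

Set the numerator to zero: s^2 + 12s + 32 = 0.
Factoring: (s + 8)(s + 4) = 0.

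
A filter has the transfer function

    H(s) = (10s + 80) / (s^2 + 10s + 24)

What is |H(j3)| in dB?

Substitute s = j3: numerator = 80 + j30, denominator = 15 + j30.
|H(j3)| = |80 + j30| / |15 + j30| = 85.440 / 33.541 ≈ 2.547.
In decibels: 20·log₁₀(2.547) ≈ 8.12 dB.

|H(j3)|_dB ≈ 8.12 dB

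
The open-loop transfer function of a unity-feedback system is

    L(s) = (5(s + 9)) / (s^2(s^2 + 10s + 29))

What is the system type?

Type 2

The denominator has 2 factors of s at the origin (free integrators), so this is a Type 2 system.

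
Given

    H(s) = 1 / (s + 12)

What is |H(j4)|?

Substitute s = j4: numerator = 1, denominator = 12 + j4.
|H(j4)| = |1| / |12 + j4| = 1 / 12.649 ≈ 0.07906.

|H(j4)| ≈ 0.07906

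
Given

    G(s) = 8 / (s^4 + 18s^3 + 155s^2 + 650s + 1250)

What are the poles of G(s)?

s = -5 + 5j, -5 - 5j, -4 + 3j, -4 - 3j

The poles are the roots of the denominator s^4 + 18s^3 + 155s^2 + 650s + 1250 = 0.
No real roots exist; factor into two real quadratics: (s^2 + 10s + 50)(s^2 + 8s + 25) = 0.
Each quadratic gives a conjugate pair via the quadratic formula.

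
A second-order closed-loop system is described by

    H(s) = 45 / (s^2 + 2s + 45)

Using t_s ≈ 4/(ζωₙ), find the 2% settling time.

Comparing s^2 + 2s + 45 to s^2 + 2ζωₙs + ωₙ²: ωₙ = √45 ≈ 6.708 rad/s and ζ = 2/(2·√45) ≈ 0.1491.
ζωₙ = 2/2 = 1, so t_s ≈ 4/(ζωₙ) = 4/1 = 4 s.

t_s ≈ 4 s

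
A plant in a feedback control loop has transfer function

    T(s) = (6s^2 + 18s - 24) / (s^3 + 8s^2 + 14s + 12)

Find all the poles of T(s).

The poles are the roots of the denominator s^3 + 8s^2 + 14s + 12 = 0.
Trying s = -6: the polynomial evaluates to 0, so (s + 6) is a factor.
Dividing out leaves s^2 + 2s + 2 = 0.
The quadratic formula then gives s = -1 ± 1j.

s = -1 ± j, -6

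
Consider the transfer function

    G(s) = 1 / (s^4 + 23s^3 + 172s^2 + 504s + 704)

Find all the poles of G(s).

The poles are the roots of the denominator s^4 + 23s^3 + 172s^2 + 504s + 704 = 0.
Trying s = -8: the polynomial evaluates to 0, so (s + 8) is a factor.
Dividing out leaves s^3 + 15s^2 + 52s + 88 = 0.
This factors further as (s^2 + 4s + 8)(s + 11) = 0.

s = -2 ± 2j, -8, -11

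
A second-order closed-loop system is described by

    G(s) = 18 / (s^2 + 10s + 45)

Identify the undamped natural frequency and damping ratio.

Compare the denominator to the standard form s^2 + 2ζωₙs + ωₙ².
ωₙ² = 45, so ωₙ = √45 ≈ 6.708 rad/s.
2ζωₙ = 10, so ζ = 10/(2·√45) ≈ 0.7454.

ωₙ ≈ 6.708 rad/s, ζ ≈ 0.7454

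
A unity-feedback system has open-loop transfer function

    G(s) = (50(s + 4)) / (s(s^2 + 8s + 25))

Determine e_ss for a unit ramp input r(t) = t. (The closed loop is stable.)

e_ss = 0.1250

G(s) has one pole at the origin.
This is a Type 1 system. Kv = lim_{s→0} s·G(s) = 200/25 = 8.
e_ss = 1/Kv = 1/(8) = 1/8 ≈ 0.1250.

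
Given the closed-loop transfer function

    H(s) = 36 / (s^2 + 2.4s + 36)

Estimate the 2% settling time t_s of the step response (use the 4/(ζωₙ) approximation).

t_s ≈ 3.333 s

Comparing s^2 + 2.4s + 36 to s^2 + 2ζωₙs + ωₙ²: ωₙ = 6 rad/s and ζ = 2.4/(2·6) = 0.2.
ζωₙ = 2.4/2 = 1.2, so t_s ≈ 4/(ζωₙ) = 4/1.2 ≈ 3.333 s.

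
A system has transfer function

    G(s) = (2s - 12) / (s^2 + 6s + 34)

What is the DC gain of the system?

Set s = 0: G(0) = (-12) / (34) = -6/17.

G(0) = -6/17 ≈ -0.3529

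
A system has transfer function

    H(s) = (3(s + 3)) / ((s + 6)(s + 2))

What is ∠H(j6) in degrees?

∠H(j6) ≈ -53.13°

At s = j6: numerator = 9 + j18, denominator = -24 + j48.
∠H = ∠num − ∠den = 63.435° − (116.57°) = -53.13°.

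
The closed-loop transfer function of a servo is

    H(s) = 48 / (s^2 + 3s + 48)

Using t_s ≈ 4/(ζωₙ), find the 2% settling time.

t_s ≈ 2.667 s

Comparing s^2 + 3s + 48 to s^2 + 2ζωₙs + ωₙ²: ωₙ = √48 ≈ 6.928 rad/s and ζ = 3/(2·√48) ≈ 0.2165.
ζωₙ = 3/2 = 1.5, so t_s ≈ 4/(ζωₙ) = 4/1.5 ≈ 2.667 s.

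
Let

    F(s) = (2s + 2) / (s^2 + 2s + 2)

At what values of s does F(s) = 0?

s = -1

Set the numerator to zero: 2s + 2 = 0, i.e. 2·(s + 1) = 0.
So s = -1.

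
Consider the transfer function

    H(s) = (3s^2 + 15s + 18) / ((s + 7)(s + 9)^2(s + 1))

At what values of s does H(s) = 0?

Set the numerator to zero: 3s^2 + 15s + 18 = 0, i.e. 3·(s^2 + 5s + 6) = 0.
Factoring: (s + 3)(s + 2) = 0.

s = -3, -2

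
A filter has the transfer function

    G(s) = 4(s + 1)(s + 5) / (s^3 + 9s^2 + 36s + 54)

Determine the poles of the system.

The poles are the roots of the denominator s^3 + 9s^2 + 36s + 54 = 0.
Trying s = -3: the polynomial evaluates to 0, so (s + 3) is a factor.
Dividing out leaves s^2 + 6s + 18 = 0.
The quadratic formula then gives s = -3 ± 3j.

s = -3 + 3j, -3 - 3j, -3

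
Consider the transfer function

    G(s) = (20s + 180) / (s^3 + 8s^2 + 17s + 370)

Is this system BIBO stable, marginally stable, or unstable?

unstable

The denominator s^3 + 8s^2 + 17s + 370 factors as (s + 10)(s^2 - 2s + 37), giving poles at s = -10, 1 ± 6j.
Since the pole(s) at s = 1 + 6j, 1 - 6j lie in the right half-plane, the system is unstable.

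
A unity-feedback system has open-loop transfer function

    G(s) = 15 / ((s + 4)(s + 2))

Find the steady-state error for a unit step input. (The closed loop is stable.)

G(s) has no poles at the origin.
This is a Type 0 system. Kp = lim_{s→0} G(s) = 15/8.
e_ss = 1/(1 + Kp) = 1/(1 + 15/8) = 8/23 ≈ 0.3478.

e_ss = 0.3478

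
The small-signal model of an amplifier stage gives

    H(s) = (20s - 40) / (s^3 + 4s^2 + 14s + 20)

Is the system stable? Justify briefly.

stable

The denominator s^3 + 4s^2 + 14s + 20 factors as (s + 2)(s^2 + 2s + 10), giving poles at s = -2, -1 ± 3j.
Since all poles lie strictly in the left half-plane, the system is stable.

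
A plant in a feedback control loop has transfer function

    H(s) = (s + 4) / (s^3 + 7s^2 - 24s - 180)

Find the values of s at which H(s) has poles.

s = -6, -6, 5

The poles are the roots of the denominator s^3 + 7s^2 - 24s - 180 = 0.
Trying s = -6: the polynomial evaluates to 0, so (s + 6) is a factor.
Dividing out leaves s^2 + s - 30 = 0.
Factoring the quadratic: (s + 6)(s - 5) = 0.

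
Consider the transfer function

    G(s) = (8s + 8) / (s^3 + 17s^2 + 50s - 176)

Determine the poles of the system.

The poles are the roots of the denominator s^3 + 17s^2 + 50s - 176 = 0.
Trying s = -11: the polynomial evaluates to 0, so (s + 11) is a factor.
Dividing out leaves s^2 + 6s - 16 = 0.
Factoring the quadratic: (s - 2)(s + 8) = 0.

s = -11, 2, -8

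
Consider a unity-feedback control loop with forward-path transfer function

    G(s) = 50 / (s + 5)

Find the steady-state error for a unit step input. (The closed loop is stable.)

e_ss = 0.09091

G(s) has no poles at the origin.
This is a Type 0 system. Kp = lim_{s→0} G(s) = 50/5 = 10.
e_ss = 1/(1 + Kp) = 1/(1 + 10) = 1/11 ≈ 0.09091.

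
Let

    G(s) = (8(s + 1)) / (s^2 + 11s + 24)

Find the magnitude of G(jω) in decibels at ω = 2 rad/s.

Substitute s = j2: numerator = 8 + j16, denominator = 20 + j22.
|G(j2)| = |8 + j16| / |20 + j22| = 17.889 / 29.732 ≈ 0.6017.
In decibels: 20·log₁₀(0.6017) ≈ -4.41 dB.

|G(j2)|_dB ≈ -4.41 dB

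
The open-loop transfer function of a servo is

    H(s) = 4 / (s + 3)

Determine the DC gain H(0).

Set s = 0: H(0) = (4) / (3) = 4/3.

H(0) = 4/3 ≈ 1.333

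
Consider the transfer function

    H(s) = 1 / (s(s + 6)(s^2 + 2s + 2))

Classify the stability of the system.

marginally stable

The poles can be read from the denominator factors: s = 0, -6, -1 + j, -1 - j.
Since the simple pole(s) at s = 0 lie on the jω-axis with none in the right half-plane, the system is marginally stable.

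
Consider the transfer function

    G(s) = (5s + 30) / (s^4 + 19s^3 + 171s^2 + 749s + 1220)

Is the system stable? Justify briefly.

The denominator s^4 + 19s^3 + 171s^2 + 749s + 1220 factors as (s^2 + 10s + 61)(s + 5)(s + 4), giving poles at s = -5 + 6j, -5 - 6j, -5, -4.
Since all poles lie strictly in the left half-plane, the system is stable.

stable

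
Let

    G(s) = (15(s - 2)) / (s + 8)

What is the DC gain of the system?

G(0) = -15/4 ≈ -3.750

At s = 0 each factor (s + a) contributes a and each (s^2 + bs + c) contributes c.
G(0) = 15·(-2) / ((8)) = -30/8 = -15/4.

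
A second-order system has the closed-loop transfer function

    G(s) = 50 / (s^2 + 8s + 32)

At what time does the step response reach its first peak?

Comparing s^2 + 8s + 32 to s^2 + 2ζωₙs + ωₙ²: ωₙ = √32 ≈ 5.657 rad/s and ζ = 8/(2·√32) ≈ 0.7071.
ζωₙ = 8/2 = 4, so ω_d = ωₙ√(1−ζ²) = √(ωₙ² − (ζωₙ)²) = √(32 − 4²) = √16 = 4 rad/s.
t_p = π/ω_d = π/4 ≈ 0.7854 s.

t_p ≈ 0.7854 s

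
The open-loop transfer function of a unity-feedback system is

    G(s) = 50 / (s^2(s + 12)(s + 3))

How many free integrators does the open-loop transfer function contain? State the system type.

The denominator has 2 factors of s at the origin (free integrators), so this is a Type 2 system.

Type 2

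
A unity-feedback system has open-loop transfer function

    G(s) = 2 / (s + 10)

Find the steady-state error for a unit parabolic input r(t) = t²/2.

e_ss = ∞

G(s) has no poles at the origin.
This is a Type 0 system; Ka = lim_{s→0} s^2·G(s) = 0, so the steady-state error for a parabola input is infinite.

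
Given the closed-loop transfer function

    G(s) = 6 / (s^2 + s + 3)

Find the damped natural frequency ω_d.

ω_d ≈ 1.658 rad/s

Comparing s^2 + s + 3 to s^2 + 2ζωₙs + ωₙ²: ωₙ = √3 ≈ 1.732 rad/s and ζ = 1/(2·√3) ≈ 0.2887.
ζωₙ = 1/2 = 0.5, so ω_d = ωₙ√(1−ζ²) = √(ωₙ² − (ζωₙ)²) = √(3 − 0.5²) = √2.75 ≈ 1.658 rad/s.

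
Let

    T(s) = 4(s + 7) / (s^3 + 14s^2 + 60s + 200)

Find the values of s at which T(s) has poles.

s = -2 + 4j, -2 - 4j, -10

The poles are the roots of the denominator s^3 + 14s^2 + 60s + 200 = 0.
Trying s = -10: the polynomial evaluates to 0, so (s + 10) is a factor.
Dividing out leaves s^2 + 4s + 20 = 0.
The quadratic formula then gives s = -2 ± 4j.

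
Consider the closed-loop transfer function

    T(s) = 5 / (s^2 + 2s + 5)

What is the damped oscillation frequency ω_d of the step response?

Comparing s^2 + 2s + 5 to s^2 + 2ζωₙs + ωₙ²: ωₙ = √5 ≈ 2.236 rad/s and ζ = 2/(2·√5) ≈ 0.4472.
ζωₙ = 2/2 = 1, so ω_d = ωₙ√(1−ζ²) = √(ωₙ² − (ζωₙ)²) = √(5 − 1²) = √4 = 2 rad/s.

ω_d = 2 rad/s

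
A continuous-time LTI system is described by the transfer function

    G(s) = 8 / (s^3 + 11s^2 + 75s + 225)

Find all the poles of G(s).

The poles are the roots of the denominator s^3 + 11s^2 + 75s + 225 = 0.
Trying s = -5: the polynomial evaluates to 0, so (s + 5) is a factor.
Dividing out leaves s^2 + 6s + 45 = 0.
The quadratic formula then gives s = -3 ± 6j.

s = -3 ± 6j, -5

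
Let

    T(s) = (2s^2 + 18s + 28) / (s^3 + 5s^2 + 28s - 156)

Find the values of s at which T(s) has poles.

s = -4 ± 6j, 3

The poles are the roots of the denominator s^3 + 5s^2 + 28s - 156 = 0.
Trying s = 3: the polynomial evaluates to 0, so (s - 3) is a factor.
Dividing out leaves s^2 + 8s + 52 = 0.
The quadratic formula then gives s = -4 ± 6j.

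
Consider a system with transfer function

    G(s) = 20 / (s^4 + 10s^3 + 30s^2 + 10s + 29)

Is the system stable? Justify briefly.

marginally stable

The denominator s^4 + 10s^3 + 30s^2 + 10s + 29 factors as (s^2 + 1)(s^2 + 10s + 29), giving poles at s = ±j, -5 ± 2j.
Since the simple pole(s) at s = j, -j lie on the jω-axis with none in the right half-plane, the system is marginally stable.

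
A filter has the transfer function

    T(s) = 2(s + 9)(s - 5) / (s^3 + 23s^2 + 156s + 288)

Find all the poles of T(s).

The poles are the roots of the denominator s^3 + 23s^2 + 156s + 288 = 0.
Trying s = -12: the polynomial evaluates to 0, so (s + 12) is a factor.
Dividing out leaves s^2 + 11s + 24 = 0.
Factoring the quadratic: (s + 3)(s + 8) = 0.

s = -12, -3, -8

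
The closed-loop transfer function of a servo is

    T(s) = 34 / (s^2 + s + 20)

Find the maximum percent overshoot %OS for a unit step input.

%OS ≈ 70.2%

Comparing s^2 + s + 20 to s^2 + 2ζωₙs + ωₙ²: ωₙ = √20 ≈ 4.472 rad/s and ζ = 1/(2·√20) ≈ 0.1118.
%OS = 100·exp(−πζ/√(1−ζ²)) = 100·exp(−π·0.1118/√(1−0.1118²)) ≈ 70.2%.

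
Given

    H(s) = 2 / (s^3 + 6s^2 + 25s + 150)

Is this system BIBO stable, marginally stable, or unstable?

marginally stable

The denominator s^3 + 6s^2 + 25s + 150 factors as (s^2 + 25)(s + 6), giving poles at s = 5j, -5j, -6.
Since the simple pole(s) at s = ±5j lie on the jω-axis with none in the right half-plane, the system is marginally stable.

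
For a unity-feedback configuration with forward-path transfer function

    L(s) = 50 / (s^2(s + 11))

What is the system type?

Type 2

The denominator has 2 factors of s at the origin (free integrators), so this is a Type 2 system.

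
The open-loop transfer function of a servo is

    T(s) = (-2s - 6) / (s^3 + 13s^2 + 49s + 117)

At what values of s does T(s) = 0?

s = -3

Set the numerator to zero: -2s - 6 = 0, i.e. -2·(s + 3) = 0.
So s = -3.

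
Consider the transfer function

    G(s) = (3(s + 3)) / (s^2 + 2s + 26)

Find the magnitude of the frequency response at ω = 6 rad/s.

Substitute s = j6: numerator = 9 + j18, denominator = -10 + j12.
|G(j6)| = |9 + j18| / |-10 + j12| = 20.125 / 15.620 ≈ 1.288.

|G(j6)| ≈ 1.288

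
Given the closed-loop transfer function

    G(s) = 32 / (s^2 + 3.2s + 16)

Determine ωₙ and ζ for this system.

ωₙ = 4 rad/s, ζ = 0.4

Compare the denominator to the standard form s^2 + 2ζωₙs + ωₙ².
ωₙ² = 16, so ωₙ = 4 rad/s.
2ζωₙ = 3.2, so ζ = 3.2/(2·4) = 0.4.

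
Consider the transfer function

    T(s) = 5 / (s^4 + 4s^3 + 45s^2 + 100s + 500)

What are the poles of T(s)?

The poles are the roots of the denominator s^4 + 4s^3 + 45s^2 + 100s + 500 = 0.
No real roots exist; factor into two real quadratics: (s^2 + 25)(s^2 + 4s + 20) = 0.
Each quadratic gives a conjugate pair via the quadratic formula.

s = ±5j, -2 ± 4j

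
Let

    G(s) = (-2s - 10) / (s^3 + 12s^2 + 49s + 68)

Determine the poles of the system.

The poles are the roots of the denominator s^3 + 12s^2 + 49s + 68 = 0.
Trying s = -4: the polynomial evaluates to 0, so (s + 4) is a factor.
Dividing out leaves s^2 + 8s + 17 = 0.
The quadratic formula then gives s = -4 ± 1j.

s = -4 ± j, -4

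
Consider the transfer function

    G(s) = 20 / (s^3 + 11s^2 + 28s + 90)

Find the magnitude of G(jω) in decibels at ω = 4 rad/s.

|G(j4)|_dB ≈ -13.8 dB

Substitute s = j4: numerator = 20, denominator = -86 + j48.
|G(j4)| = |20| / |-86 + j48| = 20 / 98.489 ≈ 0.2031.
In decibels: 20·log₁₀(0.2031) ≈ -13.8 dB.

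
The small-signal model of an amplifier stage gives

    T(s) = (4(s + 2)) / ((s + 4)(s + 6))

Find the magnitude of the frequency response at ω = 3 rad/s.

|T(j3)| ≈ 0.4300

Substitute s = j3: numerator = 8 + j12, denominator = 15 + j30.
|T(j3)| = |8 + j12| / |15 + j30| = 14.422 / 33.541 ≈ 0.4300.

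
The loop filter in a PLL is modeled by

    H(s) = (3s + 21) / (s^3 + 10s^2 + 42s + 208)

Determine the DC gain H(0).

H(0) = 21/208 ≈ 0.1010

Set s = 0: H(0) = (21) / (208) = 21/208.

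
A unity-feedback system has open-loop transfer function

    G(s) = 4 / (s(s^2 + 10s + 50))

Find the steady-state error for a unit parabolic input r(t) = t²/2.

G(s) has one pole at the origin.
This is a Type 1 system; Ka = lim_{s→0} s^2·G(s) = 0, so the steady-state error for a parabola input is infinite.

e_ss = ∞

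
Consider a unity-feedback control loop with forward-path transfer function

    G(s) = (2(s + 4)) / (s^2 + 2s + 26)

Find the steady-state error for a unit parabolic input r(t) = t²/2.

e_ss = ∞

G(s) has no poles at the origin.
This is a Type 0 system; Ka = lim_{s→0} s^2·G(s) = 0, so the steady-state error for a parabola input is infinite.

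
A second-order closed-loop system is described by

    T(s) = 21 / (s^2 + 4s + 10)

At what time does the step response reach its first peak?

Comparing s^2 + 4s + 10 to s^2 + 2ζωₙs + ωₙ²: ωₙ = √10 ≈ 3.162 rad/s and ζ = 4/(2·√10) ≈ 0.6325.
ζωₙ = 4/2 = 2, so ω_d = ωₙ√(1−ζ²) = √(ωₙ² − (ζωₙ)²) = √(10 − 2²) = √6 ≈ 2.449 rad/s.
t_p = π/ω_d = π/2.449 ≈ 1.283 s.

t_p ≈ 1.283 s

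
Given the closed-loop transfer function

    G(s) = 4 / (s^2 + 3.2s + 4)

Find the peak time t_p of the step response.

t_p ≈ 2.618 s

Comparing s^2 + 3.2s + 4 to s^2 + 2ζωₙs + ωₙ²: ωₙ = 2 rad/s and ζ = 3.2/(2·2) = 0.8.
ζωₙ = 3.2/2 = 1.6, so ω_d = ωₙ√(1−ζ²) = √(ωₙ² − (ζωₙ)²) = √(4 − 1.6²) = √1.44 = 1.200 rad/s.
t_p = π/ω_d = π/1.200 ≈ 2.618 s.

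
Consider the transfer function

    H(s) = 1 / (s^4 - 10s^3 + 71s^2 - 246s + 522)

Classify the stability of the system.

The denominator s^4 - 10s^3 + 71s^2 - 246s + 522 factors as (s^2 - 4s + 29)(s^2 - 6s + 18), giving poles at s = 2 + 5j, 2 - 5j, 3 + 3j, 3 - 3j.
Since the pole(s) at s = 2 ± 5j, 3 ± 3j lie in the right half-plane, the system is unstable.

unstable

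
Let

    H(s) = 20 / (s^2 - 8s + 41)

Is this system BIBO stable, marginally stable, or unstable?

unstable

The denominator s^2 - 8s + 41 factors as (s^2 - 8s + 41), giving poles at s = 4 + 5j, 4 - 5j.
Since the pole(s) at s = 4 ± 5j lie in the right half-plane, the system is unstable.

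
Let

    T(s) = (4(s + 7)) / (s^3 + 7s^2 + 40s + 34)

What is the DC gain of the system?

T(0) = 14/17 ≈ 0.8235

Set s = 0: T(0) = (28) / (34) = 14/17.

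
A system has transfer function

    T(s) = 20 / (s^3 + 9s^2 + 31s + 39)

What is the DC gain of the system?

T(0) = 20/39 ≈ 0.5128

Set s = 0: T(0) = (20) / (39) = 20/39.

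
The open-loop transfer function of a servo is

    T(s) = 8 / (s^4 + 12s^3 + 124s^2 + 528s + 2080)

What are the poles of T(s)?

s = -4 ± 6j, -2 ± 6j

The poles are the roots of the denominator s^4 + 12s^3 + 124s^2 + 528s + 2080 = 0.
No real roots exist; factor into two real quadratics: (s^2 + 8s + 52)(s^2 + 4s + 40) = 0.
Each quadratic gives a conjugate pair via the quadratic formula.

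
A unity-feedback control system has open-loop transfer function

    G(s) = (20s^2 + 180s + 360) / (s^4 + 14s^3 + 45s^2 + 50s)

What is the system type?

Factor s from the denominator: s^4 + 14s^3 + 45s^2 + 50s = s·(s^3 + 14s^2 + 45s + 50).
There is 1 pole at the origin, so the system is Type 1.

Type 1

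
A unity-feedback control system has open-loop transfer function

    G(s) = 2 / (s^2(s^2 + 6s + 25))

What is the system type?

The denominator has 2 factors of s at the origin (free integrators), so this is a Type 2 system.

Type 2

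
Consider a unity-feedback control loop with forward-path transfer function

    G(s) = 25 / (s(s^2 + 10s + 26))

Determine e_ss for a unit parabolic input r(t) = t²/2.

G(s) has one pole at the origin.
This is a Type 1 system; Ka = lim_{s→0} s^2·G(s) = 0, so the steady-state error for a parabola input is infinite.

e_ss = ∞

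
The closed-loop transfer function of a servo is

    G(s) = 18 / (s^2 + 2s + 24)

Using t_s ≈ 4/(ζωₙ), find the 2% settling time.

t_s ≈ 4 s

Comparing s^2 + 2s + 24 to s^2 + 2ζωₙs + ωₙ²: ωₙ = √24 ≈ 4.899 rad/s and ζ = 2/(2·√24) ≈ 0.2041.
ζωₙ = 2/2 = 1, so t_s ≈ 4/(ζωₙ) = 4/1 = 4 s.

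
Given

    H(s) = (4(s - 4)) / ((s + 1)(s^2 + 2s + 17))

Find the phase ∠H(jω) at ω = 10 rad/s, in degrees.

At s = j10: numerator = -16 + j40, denominator = -283 - j810.
∠H = ∠num − ∠den = 111.80° − (-109.26°) = 221.1°, which wraps to -138.9°.

∠H(j10) ≈ -138.9°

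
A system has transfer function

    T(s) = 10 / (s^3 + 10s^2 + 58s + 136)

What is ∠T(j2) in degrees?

At s = j2: numerator = 10, denominator = 96 + j108.
∠T = ∠num − ∠den = 0° − (48.366°) = -48.37°.

∠T(j2) ≈ -48.37°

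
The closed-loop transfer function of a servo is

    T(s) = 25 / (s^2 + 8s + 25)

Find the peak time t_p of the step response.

t_p ≈ 1.047 s

Comparing s^2 + 8s + 25 to s^2 + 2ζωₙs + ωₙ²: ωₙ = 5 rad/s and ζ = 8/(2·5) = 0.8.
ζωₙ = 8/2 = 4, so ω_d = ωₙ√(1−ζ²) = √(ωₙ² − (ζωₙ)²) = √(25 − 4²) = √9 = 3 rad/s.
t_p = π/ω_d = π/3 ≈ 1.047 s.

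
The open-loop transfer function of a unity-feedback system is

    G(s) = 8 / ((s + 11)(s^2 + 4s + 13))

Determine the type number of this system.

Type 0

The denominator has no factor of s at the origin — no free integrator — so this is a Type 0 system.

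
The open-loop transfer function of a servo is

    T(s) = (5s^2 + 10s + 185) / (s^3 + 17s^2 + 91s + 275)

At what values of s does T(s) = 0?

Set the numerator to zero: 5s^2 + 10s + 185 = 0, i.e. 5·(s^2 + 2s + 37) = 0.
Factoring: (s^2 + 2s + 37) = 0.

s = -1 + 6j, -1 - 6j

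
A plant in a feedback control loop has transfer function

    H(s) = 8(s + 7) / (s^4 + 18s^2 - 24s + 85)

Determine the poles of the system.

s = 1 + 2j, 1 - 2j, -1 + 4j, -1 - 4j

The poles are the roots of the denominator s^4 + 18s^2 - 24s + 85 = 0.
No real roots exist; factor into two real quadratics: (s^2 - 2s + 5)(s^2 + 2s + 17) = 0.
Each quadratic gives a conjugate pair via the quadratic formula.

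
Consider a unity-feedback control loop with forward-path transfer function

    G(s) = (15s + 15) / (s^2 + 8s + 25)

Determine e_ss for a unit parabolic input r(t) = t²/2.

e_ss = ∞

G(s) has no poles at the origin.
This is a Type 0 system; Ka = lim_{s→0} s^2·G(s) = 0, so the steady-state error for a parabola input is infinite.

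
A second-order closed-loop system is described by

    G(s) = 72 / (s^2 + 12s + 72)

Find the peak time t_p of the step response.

Comparing s^2 + 12s + 72 to s^2 + 2ζωₙs + ωₙ²: ωₙ = √72 ≈ 8.485 rad/s and ζ = 12/(2·√72) ≈ 0.7071.
ζωₙ = 12/2 = 6, so ω_d = ωₙ√(1−ζ²) = √(ωₙ² − (ζωₙ)²) = √(72 − 6²) = √36 = 6 rad/s.
t_p = π/ω_d = π/6 ≈ 0.5236 s.

t_p ≈ 0.5236 s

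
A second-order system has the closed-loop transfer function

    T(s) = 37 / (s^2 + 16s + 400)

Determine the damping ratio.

Compare the denominator to the standard form s^2 + 2ζωₙs + ωₙ².
ωₙ² = 400, so ωₙ = 20 rad/s.
2ζωₙ = 16, so ζ = 16/(2·20) = 0.4.

ζ = 0.4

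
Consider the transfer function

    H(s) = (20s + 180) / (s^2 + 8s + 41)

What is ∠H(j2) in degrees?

At s = j2: numerator = 180 + j40, denominator = 37 + j16.
∠H = ∠num − ∠den = 12.529° − (23.385°) = -10.86°.

∠H(j2) ≈ -10.86°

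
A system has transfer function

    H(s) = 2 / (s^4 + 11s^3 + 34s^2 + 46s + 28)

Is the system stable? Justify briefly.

stable

The denominator s^4 + 11s^3 + 34s^2 + 46s + 28 factors as (s^2 + 2s + 2)(s + 2)(s + 7), giving poles at s = -1 + j, -1 - j, -2, -7.
Since all poles lie strictly in the left half-plane, the system is stable.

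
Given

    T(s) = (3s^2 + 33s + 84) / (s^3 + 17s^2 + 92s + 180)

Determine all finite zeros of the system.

Set the numerator to zero: 3s^2 + 33s + 84 = 0, i.e. 3·(s^2 + 11s + 28) = 0.
Factoring: (s + 7)(s + 4) = 0.

s = -7, -4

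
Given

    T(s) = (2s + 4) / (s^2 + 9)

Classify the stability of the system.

marginally stable

The denominator s^2 + 9 factors as (s^2 + 9), giving poles at s = ±3j.
Since the simple pole(s) at s = 3j, -3j lie on the jω-axis with none in the right half-plane, the system is marginally stable.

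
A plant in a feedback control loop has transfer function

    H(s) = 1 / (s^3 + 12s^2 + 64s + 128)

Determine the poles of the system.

s = -4 ± 4j, -4

The poles are the roots of the denominator s^3 + 12s^2 + 64s + 128 = 0.
Trying s = -4: the polynomial evaluates to 0, so (s + 4) is a factor.
Dividing out leaves s^2 + 8s + 32 = 0.
The quadratic formula then gives s = -4 ± 4j.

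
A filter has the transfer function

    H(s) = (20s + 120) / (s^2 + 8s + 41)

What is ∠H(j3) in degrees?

∠H(j3) ≈ -10.30°

At s = j3: numerator = 120 + j60, denominator = 32 + j24.
∠H = ∠num − ∠den = 26.565° − (36.870°) = -10.30°.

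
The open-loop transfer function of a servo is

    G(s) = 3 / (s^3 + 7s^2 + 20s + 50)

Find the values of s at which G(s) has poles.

s = -5, -1 ± 3j

The poles are the roots of the denominator s^3 + 7s^2 + 20s + 50 = 0.
Trying s = -5: the polynomial evaluates to 0, so (s + 5) is a factor.
Dividing out leaves s^2 + 2s + 10 = 0.
The quadratic formula then gives s = -1 ± 3j.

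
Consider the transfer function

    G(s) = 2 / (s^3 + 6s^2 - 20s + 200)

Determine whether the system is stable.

The denominator s^3 + 6s^2 - 20s + 200 factors as (s + 10)(s^2 - 4s + 20), giving poles at s = -10, 2 ± 4j.
Since the pole(s) at s = 2 ± 4j lie in the right half-plane, the system is unstable.

unstable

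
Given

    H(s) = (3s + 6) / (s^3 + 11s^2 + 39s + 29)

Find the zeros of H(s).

s = -2

Set the numerator to zero: 3s + 6 = 0, i.e. 3·(s + 2) = 0.
So s = -2.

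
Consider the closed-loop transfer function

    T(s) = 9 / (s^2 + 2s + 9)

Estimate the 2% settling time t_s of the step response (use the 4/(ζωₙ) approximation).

t_s ≈ 4 s

Comparing s^2 + 2s + 9 to s^2 + 2ζωₙs + ωₙ²: ωₙ = 3 rad/s and ζ = 2/(2·3) ≈ 0.3333.
ζωₙ = 2/2 = 1, so t_s ≈ 4/(ζωₙ) = 4/1 = 4 s.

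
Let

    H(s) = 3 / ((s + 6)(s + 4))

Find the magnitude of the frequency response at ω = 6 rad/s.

|H(j6)| ≈ 0.04903

Substitute s = j6: numerator = 3, denominator = -12 + j60.
|H(j6)| = |3| / |-12 + j60| = 3 / 61.188 ≈ 0.04903.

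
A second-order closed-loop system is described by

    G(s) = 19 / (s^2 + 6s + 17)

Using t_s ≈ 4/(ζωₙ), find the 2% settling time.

t_s ≈ 1.333 s

Comparing s^2 + 6s + 17 to s^2 + 2ζωₙs + ωₙ²: ωₙ = √17 ≈ 4.123 rad/s and ζ = 6/(2·√17) ≈ 0.7276.
ζωₙ = 6/2 = 3, so t_s ≈ 4/(ζωₙ) = 4/3 ≈ 1.333 s.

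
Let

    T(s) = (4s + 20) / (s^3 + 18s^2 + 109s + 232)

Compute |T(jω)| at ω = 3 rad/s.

Substitute s = j3: numerator = 20 + j12, denominator = 70 + j300.
|T(j3)| = |20 + j12| / |70 + j300| = 23.324 / 308.06 ≈ 0.07571.

|T(j3)| ≈ 0.07571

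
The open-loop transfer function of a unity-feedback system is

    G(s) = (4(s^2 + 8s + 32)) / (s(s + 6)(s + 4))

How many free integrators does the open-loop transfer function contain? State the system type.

The denominator has 1 factor of s at the origin (free integrator), so this is a Type 1 system.

Type 1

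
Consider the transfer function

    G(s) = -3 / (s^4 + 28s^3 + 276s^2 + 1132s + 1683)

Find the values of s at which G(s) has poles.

s = -4 + j, -4 - j, -9, -11

The poles are the roots of the denominator s^4 + 28s^3 + 276s^2 + 1132s + 1683 = 0.
Trying s = -9: the polynomial evaluates to 0, so (s + 9) is a factor.
Dividing out leaves s^3 + 19s^2 + 105s + 187 = 0.
This factors further as (s^2 + 8s + 17)(s + 11) = 0.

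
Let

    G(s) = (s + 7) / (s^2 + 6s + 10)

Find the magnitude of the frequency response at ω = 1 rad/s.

Substitute s = j1: numerator = 7 + j1, denominator = 9 + j6.
|G(j1)| = |7 + j1| / |9 + j6| = 7.0711 / 10.817 ≈ 0.6537.

|G(j1)| ≈ 0.6537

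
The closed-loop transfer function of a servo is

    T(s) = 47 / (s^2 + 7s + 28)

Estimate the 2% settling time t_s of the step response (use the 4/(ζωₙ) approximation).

t_s ≈ 1.143 s

Comparing s^2 + 7s + 28 to s^2 + 2ζωₙs + ωₙ²: ωₙ = √28 ≈ 5.292 rad/s and ζ = 7/(2·√28) ≈ 0.6614.
ζωₙ = 7/2 = 3.5, so t_s ≈ 4/(ζωₙ) = 4/3.5 ≈ 1.143 s.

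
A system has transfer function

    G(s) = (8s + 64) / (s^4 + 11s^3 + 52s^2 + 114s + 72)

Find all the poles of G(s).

s = -1, -3 + 3j, -3 - 3j, -4

The poles are the roots of the denominator s^4 + 11s^3 + 52s^2 + 114s + 72 = 0.
Trying s = -1: the polynomial evaluates to 0, so (s + 1) is a factor.
Dividing out leaves s^3 + 10s^2 + 42s + 72 = 0.
This factors further as (s^2 + 6s + 18)(s + 4) = 0.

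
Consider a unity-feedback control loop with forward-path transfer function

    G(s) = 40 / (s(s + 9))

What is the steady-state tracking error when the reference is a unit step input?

e_ss = 0

G(s) has one pole at the origin.
This is a Type 1 system; for a step input the steady-state error is zero.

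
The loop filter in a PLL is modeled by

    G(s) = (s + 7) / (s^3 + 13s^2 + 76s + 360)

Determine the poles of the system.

s = -2 ± 6j, -9

The poles are the roots of the denominator s^3 + 13s^2 + 76s + 360 = 0.
Trying s = -9: the polynomial evaluates to 0, so (s + 9) is a factor.
Dividing out leaves s^2 + 4s + 40 = 0.
The quadratic formula then gives s = -2 ± 6j.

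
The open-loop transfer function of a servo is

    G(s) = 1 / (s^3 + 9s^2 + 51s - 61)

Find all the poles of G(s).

s = -5 + 6j, -5 - 6j, 1

The poles are the roots of the denominator s^3 + 9s^2 + 51s - 61 = 0.
Trying s = 1: the polynomial evaluates to 0, so (s - 1) is a factor.
Dividing out leaves s^2 + 10s + 61 = 0.
The quadratic formula then gives s = -5 ± 6j.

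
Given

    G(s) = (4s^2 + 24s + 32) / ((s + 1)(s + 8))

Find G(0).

G(0) = 4

Set s = 0: G(0) = (32) / (8) = 4.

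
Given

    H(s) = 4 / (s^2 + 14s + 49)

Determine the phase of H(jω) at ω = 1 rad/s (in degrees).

At s = j1: numerator = 4, denominator = 48 + j14.
∠H = ∠num − ∠den = 0° − (16.260°) = -16.26°.

∠H(j1) ≈ -16.26°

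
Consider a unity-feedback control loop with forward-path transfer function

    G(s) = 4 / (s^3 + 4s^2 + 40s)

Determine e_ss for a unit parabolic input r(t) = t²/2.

G(s) has one pole at the origin.
This is a Type 1 system; Ka = lim_{s→0} s^2·G(s) = 0, so the steady-state error for a parabola input is infinite.

e_ss = ∞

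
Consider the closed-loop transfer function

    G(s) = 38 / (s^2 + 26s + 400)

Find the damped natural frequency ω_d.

Comparing s^2 + 26s + 400 to s^2 + 2ζωₙs + ωₙ²: ωₙ = 20 rad/s and ζ = 26/(2·20) = 0.65.
ζωₙ = 26/2 = 13, so ω_d = ωₙ√(1−ζ²) = √(ωₙ² − (ζωₙ)²) = √(400 − 13²) = √231 ≈ 15.20 rad/s.

ω_d ≈ 15.20 rad/s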